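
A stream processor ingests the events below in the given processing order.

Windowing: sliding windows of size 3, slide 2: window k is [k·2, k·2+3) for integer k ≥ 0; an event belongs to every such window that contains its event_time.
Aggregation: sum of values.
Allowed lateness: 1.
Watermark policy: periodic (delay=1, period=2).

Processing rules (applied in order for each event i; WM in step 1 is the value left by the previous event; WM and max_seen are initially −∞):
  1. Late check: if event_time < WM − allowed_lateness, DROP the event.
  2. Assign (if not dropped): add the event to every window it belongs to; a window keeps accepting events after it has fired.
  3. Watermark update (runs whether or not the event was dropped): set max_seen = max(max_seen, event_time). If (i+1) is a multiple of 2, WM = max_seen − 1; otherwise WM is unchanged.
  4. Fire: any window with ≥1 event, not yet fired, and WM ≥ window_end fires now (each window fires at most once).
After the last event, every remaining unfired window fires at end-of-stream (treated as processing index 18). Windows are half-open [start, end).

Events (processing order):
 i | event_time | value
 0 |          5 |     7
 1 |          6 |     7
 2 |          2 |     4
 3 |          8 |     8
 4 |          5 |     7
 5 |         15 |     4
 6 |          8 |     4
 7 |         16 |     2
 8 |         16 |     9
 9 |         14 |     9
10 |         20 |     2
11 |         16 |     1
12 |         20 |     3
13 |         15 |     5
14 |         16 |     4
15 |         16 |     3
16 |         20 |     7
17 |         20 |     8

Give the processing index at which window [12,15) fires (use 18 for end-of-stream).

9

i=0 t=5 v=7: → [4,7); WM=−∞
i=1 t=6 v=7: → [6,9),[4,7); WM=5
i=2 t=2 v=4: DROP (t<5-1); WM=5
i=3 t=8 v=8: → [8,11),[6,9); WM=7; [4,7) fires=14
i=4 t=5 v=7: DROP (t<7-1); WM=7
i=5 t=15 v=4: → [14,17); WM=14; [6,9) fires=15 [8,11) fires=8
i=6 t=8 v=4: DROP (t<14-1); WM=14
i=7 t=16 v=2: → [16,19),[14,17); WM=15
i=8 t=16 v=9: → [16,19),[14,17); WM=15
i=9 t=14 v=9: → [14,17),[12,15); WM=15; [12,15) fires=9
i=10 t=20 v=2: → [20,23),[18,21); WM=15
i=11 t=16 v=1: → [16,19),[14,17); WM=19; [14,17) fires=25 [16,19) fires=12
i=12 t=20 v=3: → [20,23),[18,21); WM=19
i=13 t=15 v=5: DROP (t<19-1); WM=19
i=14 t=16 v=4: DROP (t<19-1); WM=19
i=15 t=16 v=3: DROP (t<19-1); WM=19
i=16 t=20 v=7: → [20,23),[18,21); WM=19
i=17 t=20 v=8: → [20,23),[18,21); WM=19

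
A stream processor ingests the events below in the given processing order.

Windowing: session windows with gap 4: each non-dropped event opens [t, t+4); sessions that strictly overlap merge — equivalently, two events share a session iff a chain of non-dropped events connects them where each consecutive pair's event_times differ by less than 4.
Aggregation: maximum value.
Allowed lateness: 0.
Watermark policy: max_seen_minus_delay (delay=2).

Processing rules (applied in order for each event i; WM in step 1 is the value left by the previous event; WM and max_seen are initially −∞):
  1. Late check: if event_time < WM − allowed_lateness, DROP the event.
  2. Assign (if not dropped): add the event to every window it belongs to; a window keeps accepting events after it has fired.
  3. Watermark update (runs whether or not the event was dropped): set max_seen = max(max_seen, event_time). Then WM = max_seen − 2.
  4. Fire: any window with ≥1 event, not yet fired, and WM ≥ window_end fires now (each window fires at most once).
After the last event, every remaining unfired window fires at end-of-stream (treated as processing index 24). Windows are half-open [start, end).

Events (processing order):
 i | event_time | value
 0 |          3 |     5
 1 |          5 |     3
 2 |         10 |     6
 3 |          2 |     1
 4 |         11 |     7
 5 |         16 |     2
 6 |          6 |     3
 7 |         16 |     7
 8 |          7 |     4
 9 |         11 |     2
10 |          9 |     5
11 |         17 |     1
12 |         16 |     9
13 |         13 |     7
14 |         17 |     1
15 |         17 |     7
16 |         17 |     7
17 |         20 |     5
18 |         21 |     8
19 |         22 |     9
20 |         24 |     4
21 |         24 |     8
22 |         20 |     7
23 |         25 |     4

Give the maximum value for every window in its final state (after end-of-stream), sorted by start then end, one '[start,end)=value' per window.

[3,9)=5 [10,15)=7 [16,29)=9

i=0 t=3 v=5: → [3,7); WM=1
i=1 t=5 v=3: → [3,9); WM=3
i=2 t=10 v=6: → [10,14); WM=8
i=3 t=2 v=1: DROP (t<8-0); WM=8
i=4 t=11 v=7: → [10,15); WM=9
i=5 t=16 v=2: → [16,20); WM=14
i=6 t=6 v=3: DROP (t<14-0); WM=14
i=7 t=16 v=7: → [16,20); WM=14
i=8 t=7 v=4: DROP (t<14-0); WM=14
i=9 t=11 v=2: DROP (t<14-0); WM=14
i=10 t=9 v=5: DROP (t<14-0); WM=14
i=11 t=17 v=1: → [16,21); WM=15
i=12 t=16 v=9: → [16,21); WM=15
i=13 t=13 v=7: DROP (t<15-0); WM=15
i=14 t=17 v=1: → [16,21); WM=15
i=15 t=17 v=7: → [16,21); WM=15
i=16 t=17 v=7: → [16,21); WM=15
i=17 t=20 v=5: → [16,24); WM=18
i=18 t=21 v=8: → [16,25); WM=19
i=19 t=22 v=9: → [16,26); WM=20
i=20 t=24 v=4: → [16,28); WM=22
i=21 t=24 v=8: → [16,28); WM=22
i=22 t=20 v=7: DROP (t<22-0); WM=22
i=23 t=25 v=4: → [16,29); WM=23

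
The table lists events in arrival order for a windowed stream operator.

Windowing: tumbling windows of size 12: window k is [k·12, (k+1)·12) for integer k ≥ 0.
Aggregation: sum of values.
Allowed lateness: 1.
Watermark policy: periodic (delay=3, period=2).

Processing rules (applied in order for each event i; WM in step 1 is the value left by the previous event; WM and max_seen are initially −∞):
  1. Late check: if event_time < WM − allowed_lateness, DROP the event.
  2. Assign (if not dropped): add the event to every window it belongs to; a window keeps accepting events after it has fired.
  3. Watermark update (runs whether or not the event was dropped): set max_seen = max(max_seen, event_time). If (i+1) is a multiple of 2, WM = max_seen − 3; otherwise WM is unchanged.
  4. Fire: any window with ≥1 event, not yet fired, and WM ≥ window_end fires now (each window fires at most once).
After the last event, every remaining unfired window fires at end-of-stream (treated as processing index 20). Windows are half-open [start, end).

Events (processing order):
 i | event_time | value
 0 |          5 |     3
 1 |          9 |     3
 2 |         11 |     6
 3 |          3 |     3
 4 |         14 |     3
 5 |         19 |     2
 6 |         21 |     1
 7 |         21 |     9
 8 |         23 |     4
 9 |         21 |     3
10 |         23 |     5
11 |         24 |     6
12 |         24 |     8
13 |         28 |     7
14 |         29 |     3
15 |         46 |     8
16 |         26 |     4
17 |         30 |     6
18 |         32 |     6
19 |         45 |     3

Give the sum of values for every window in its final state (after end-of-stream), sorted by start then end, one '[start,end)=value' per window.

i=0 t=5 v=3: → [0,12); WM=−∞
i=1 t=9 v=3: → [0,12); WM=6
i=2 t=11 v=6: → [0,12); WM=6
i=3 t=3 v=3: DROP (t<6-1); WM=8
i=4 t=14 v=3: → [12,24); WM=8
i=5 t=19 v=2: → [12,24); WM=16; [0,12) fires=12
i=6 t=21 v=1: → [12,24); WM=16
i=7 t=21 v=9: → [12,24); WM=18
i=8 t=23 v=4: → [12,24); WM=18
i=9 t=21 v=3: → [12,24); WM=20
i=10 t=23 v=5: → [12,24); WM=20
i=11 t=24 v=6: → [24,36); WM=21
i=12 t=24 v=8: → [24,36); WM=21
i=13 t=28 v=7: → [24,36); WM=25; [12,24) fires=27
i=14 t=29 v=3: → [24,36); WM=25
i=15 t=46 v=8: → [36,48); WM=43; [24,36) fires=24
i=16 t=26 v=4: DROP (t<43-1); WM=43
i=17 t=30 v=6: DROP (t<43-1); WM=43
i=18 t=32 v=6: DROP (t<43-1); WM=43
i=19 t=45 v=3: → [36,48); WM=43

[0,12)=12 [12,24)=27 [24,36)=24 [36,48)=11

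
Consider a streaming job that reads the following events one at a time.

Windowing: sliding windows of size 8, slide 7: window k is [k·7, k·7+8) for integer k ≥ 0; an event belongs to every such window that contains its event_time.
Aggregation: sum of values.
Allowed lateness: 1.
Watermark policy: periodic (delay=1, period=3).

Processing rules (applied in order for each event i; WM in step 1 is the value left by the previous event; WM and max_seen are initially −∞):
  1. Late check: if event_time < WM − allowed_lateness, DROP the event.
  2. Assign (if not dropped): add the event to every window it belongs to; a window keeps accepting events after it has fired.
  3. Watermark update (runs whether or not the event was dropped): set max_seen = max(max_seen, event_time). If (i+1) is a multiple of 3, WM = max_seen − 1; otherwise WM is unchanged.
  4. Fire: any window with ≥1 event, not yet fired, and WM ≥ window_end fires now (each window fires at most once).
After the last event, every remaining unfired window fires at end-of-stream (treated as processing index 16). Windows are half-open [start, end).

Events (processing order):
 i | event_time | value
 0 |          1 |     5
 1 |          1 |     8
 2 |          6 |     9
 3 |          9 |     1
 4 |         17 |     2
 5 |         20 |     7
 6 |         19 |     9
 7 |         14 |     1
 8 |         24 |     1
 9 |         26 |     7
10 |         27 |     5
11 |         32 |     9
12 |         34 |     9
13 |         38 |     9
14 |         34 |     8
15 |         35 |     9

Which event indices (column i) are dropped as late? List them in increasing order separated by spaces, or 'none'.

7 15

i=0 t=1 v=5: → [0,8); WM=−∞
i=1 t=1 v=8: → [0,8); WM=−∞
i=2 t=6 v=9: → [0,8); WM=5
i=3 t=9 v=1: → [7,15); WM=5
i=4 t=17 v=2: → [14,22); WM=5
i=5 t=20 v=7: → [14,22); WM=19; [0,8) fires=22 [7,15) fires=1
i=6 t=19 v=9: → [14,22); WM=19
i=7 t=14 v=1: DROP (t<19-1); WM=19
i=8 t=24 v=1: → [21,29); WM=23; [14,22) fires=18
i=9 t=26 v=7: → [21,29); WM=23
i=10 t=27 v=5: → [21,29); WM=23
i=11 t=32 v=9: → [28,36); WM=31; [21,29) fires=13
i=12 t=34 v=9: → [28,36); WM=31
i=13 t=38 v=9: → [35,43); WM=31
i=14 t=34 v=8: → [28,36); WM=37; [28,36) fires=26
i=15 t=35 v=9: DROP (t<37-1); WM=37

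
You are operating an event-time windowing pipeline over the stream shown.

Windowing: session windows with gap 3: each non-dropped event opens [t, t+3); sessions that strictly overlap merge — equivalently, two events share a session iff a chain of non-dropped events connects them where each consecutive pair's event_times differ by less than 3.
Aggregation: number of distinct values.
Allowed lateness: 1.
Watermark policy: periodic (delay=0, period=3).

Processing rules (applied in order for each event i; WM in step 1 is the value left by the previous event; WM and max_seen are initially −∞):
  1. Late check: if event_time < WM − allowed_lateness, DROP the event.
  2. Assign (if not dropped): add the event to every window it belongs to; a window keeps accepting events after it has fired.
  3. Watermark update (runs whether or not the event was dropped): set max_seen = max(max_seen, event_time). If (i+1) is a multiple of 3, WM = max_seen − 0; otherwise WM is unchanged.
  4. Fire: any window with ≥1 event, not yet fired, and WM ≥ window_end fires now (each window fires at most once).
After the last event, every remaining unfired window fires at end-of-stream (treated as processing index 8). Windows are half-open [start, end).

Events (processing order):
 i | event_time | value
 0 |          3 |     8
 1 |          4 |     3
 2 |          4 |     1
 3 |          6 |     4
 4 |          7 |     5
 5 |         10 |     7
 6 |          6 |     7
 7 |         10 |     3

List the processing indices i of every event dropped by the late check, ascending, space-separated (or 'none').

6

i=0 t=3 v=8: → [3,6); WM=−∞
i=1 t=4 v=3: → [3,7); WM=−∞
i=2 t=4 v=1: → [3,7); WM=4
i=3 t=6 v=4: → [3,9); WM=4
i=4 t=7 v=5: → [3,10); WM=4
i=5 t=10 v=7: → [10,13); WM=10
i=6 t=6 v=7: DROP (t<10-1); WM=10
i=7 t=10 v=3: → [10,13); WM=10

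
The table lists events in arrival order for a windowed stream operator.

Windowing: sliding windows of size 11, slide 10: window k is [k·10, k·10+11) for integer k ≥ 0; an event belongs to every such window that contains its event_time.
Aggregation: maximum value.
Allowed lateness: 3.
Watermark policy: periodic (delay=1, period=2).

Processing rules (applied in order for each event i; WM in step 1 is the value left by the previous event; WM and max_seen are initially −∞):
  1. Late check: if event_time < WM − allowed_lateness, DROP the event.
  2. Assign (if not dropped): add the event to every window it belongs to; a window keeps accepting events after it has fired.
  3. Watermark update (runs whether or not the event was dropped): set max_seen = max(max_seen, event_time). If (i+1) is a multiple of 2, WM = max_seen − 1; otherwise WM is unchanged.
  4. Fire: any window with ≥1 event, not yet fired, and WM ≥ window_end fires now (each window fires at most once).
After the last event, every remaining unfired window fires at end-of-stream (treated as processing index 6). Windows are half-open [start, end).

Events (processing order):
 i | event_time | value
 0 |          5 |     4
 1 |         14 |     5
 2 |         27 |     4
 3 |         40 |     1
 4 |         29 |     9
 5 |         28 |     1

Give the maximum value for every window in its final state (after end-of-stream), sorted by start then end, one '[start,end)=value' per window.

[0,11)=4 [10,21)=5 [20,31)=4 [30,41)=1 [40,51)=1

i=0 t=5 v=4: → [0,11); WM=−∞
i=1 t=14 v=5: → [10,21); WM=13; [0,11) fires=4
i=2 t=27 v=4: → [20,31); WM=13
i=3 t=40 v=1: → [40,51),[30,41); WM=39; [10,21) fires=5 [20,31) fires=4
i=4 t=29 v=9: DROP (t<39-3); WM=39
i=5 t=28 v=1: DROP (t<39-3); WM=39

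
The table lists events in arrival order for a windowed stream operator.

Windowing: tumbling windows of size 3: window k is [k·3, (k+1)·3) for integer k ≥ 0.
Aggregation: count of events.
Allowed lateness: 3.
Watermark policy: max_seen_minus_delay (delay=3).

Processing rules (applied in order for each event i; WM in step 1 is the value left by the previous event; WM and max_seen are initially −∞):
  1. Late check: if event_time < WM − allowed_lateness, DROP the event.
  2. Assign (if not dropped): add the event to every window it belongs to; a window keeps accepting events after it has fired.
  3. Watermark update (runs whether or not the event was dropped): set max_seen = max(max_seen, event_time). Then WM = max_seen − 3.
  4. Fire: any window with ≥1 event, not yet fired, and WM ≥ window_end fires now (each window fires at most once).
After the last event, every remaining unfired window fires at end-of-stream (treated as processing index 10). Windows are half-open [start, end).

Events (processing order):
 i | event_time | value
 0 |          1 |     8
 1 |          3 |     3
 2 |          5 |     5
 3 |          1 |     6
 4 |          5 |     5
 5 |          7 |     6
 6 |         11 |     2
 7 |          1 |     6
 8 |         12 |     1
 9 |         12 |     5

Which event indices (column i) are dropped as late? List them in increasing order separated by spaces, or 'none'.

7

i=0 t=1 v=8: → [0,3); WM=-2
i=1 t=3 v=3: → [3,6); WM=0
i=2 t=5 v=5: → [3,6); WM=2
i=3 t=1 v=6: → [0,3); WM=2
i=4 t=5 v=5: → [3,6); WM=2
i=5 t=7 v=6: → [6,9); WM=4; [0,3) fires=2
i=6 t=11 v=2: → [9,12); WM=8; [3,6) fires=3
i=7 t=1 v=6: DROP (t<8-3); WM=8
i=8 t=12 v=1: → [12,15); WM=9; [6,9) fires=1
i=9 t=12 v=5: → [12,15); WM=9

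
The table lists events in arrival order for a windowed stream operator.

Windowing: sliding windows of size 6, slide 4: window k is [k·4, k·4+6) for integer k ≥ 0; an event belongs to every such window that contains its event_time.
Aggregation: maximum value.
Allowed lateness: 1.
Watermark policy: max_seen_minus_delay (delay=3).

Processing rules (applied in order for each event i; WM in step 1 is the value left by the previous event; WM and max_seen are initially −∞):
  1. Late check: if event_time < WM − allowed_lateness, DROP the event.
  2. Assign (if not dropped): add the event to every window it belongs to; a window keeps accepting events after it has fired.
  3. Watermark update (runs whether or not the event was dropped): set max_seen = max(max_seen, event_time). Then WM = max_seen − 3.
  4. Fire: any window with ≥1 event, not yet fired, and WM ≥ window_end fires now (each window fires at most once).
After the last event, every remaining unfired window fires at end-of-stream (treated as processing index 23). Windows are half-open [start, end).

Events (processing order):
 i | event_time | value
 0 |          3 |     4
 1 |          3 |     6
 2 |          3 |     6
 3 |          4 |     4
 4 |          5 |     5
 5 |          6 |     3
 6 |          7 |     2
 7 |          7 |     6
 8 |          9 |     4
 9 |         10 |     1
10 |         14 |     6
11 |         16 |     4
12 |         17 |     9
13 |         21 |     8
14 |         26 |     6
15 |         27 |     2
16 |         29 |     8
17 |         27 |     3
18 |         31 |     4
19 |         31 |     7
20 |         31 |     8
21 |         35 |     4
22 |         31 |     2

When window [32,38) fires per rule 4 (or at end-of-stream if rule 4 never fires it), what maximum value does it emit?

i=0 t=3 v=4: → [0,6); WM=0
i=1 t=3 v=6: → [0,6); WM=0
i=2 t=3 v=6: → [0,6); WM=0
i=3 t=4 v=4: → [4,10),[0,6); WM=1
i=4 t=5 v=5: → [4,10),[0,6); WM=2
i=5 t=6 v=3: → [4,10); WM=3
i=6 t=7 v=2: → [4,10); WM=4
i=7 t=7 v=6: → [4,10); WM=4
i=8 t=9 v=4: → [8,14),[4,10); WM=6; [0,6) fires=6
i=9 t=10 v=1: → [8,14); WM=7
i=10 t=14 v=6: → [12,18); WM=11; [4,10) fires=6
i=11 t=16 v=4: → [16,22),[12,18); WM=13
i=12 t=17 v=9: → [16,22),[12,18); WM=14; [8,14) fires=4
i=13 t=21 v=8: → [20,26),[16,22); WM=18; [12,18) fires=9
i=14 t=26 v=6: → [24,30); WM=23; [16,22) fires=9
i=15 t=27 v=2: → [24,30); WM=24
i=16 t=29 v=8: → [28,34),[24,30); WM=26; [20,26) fires=8
i=17 t=27 v=3: → [24,30); WM=26
i=18 t=31 v=4: → [28,34); WM=28
i=19 t=31 v=7: → [28,34); WM=28
i=20 t=31 v=8: → [28,34); WM=28
i=21 t=35 v=4: → [32,38); WM=32; [24,30) fires=8
i=22 t=31 v=2: → [28,34); WM=32

4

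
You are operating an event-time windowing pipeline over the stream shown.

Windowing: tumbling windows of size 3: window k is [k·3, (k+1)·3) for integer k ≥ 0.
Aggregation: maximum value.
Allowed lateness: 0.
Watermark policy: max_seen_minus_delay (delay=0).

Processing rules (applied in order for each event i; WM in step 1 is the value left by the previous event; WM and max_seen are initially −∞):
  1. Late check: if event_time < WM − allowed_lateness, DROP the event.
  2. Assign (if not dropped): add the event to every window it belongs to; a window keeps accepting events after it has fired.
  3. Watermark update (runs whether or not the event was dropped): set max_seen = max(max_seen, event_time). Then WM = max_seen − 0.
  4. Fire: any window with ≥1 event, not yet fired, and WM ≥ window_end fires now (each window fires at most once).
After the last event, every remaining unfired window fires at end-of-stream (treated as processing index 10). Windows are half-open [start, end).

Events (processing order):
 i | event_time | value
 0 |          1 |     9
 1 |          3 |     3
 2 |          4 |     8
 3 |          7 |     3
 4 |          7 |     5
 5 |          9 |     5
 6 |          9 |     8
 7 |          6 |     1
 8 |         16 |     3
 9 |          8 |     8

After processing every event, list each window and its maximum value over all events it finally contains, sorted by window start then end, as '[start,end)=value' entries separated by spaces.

[0,3)=9 [3,6)=8 [6,9)=5 [9,12)=8 [15,18)=3

i=0 t=1 v=9: → [0,3); WM=1
i=1 t=3 v=3: → [3,6); WM=3; [0,3) fires=9
i=2 t=4 v=8: → [3,6); WM=4
i=3 t=7 v=3: → [6,9); WM=7; [3,6) fires=8
i=4 t=7 v=5: → [6,9); WM=7
i=5 t=9 v=5: → [9,12); WM=9; [6,9) fires=5
i=6 t=9 v=8: → [9,12); WM=9
i=7 t=6 v=1: DROP (t<9-0); WM=9
i=8 t=16 v=3: → [15,18); WM=16; [9,12) fires=8
i=9 t=8 v=8: DROP (t<16-0); WM=16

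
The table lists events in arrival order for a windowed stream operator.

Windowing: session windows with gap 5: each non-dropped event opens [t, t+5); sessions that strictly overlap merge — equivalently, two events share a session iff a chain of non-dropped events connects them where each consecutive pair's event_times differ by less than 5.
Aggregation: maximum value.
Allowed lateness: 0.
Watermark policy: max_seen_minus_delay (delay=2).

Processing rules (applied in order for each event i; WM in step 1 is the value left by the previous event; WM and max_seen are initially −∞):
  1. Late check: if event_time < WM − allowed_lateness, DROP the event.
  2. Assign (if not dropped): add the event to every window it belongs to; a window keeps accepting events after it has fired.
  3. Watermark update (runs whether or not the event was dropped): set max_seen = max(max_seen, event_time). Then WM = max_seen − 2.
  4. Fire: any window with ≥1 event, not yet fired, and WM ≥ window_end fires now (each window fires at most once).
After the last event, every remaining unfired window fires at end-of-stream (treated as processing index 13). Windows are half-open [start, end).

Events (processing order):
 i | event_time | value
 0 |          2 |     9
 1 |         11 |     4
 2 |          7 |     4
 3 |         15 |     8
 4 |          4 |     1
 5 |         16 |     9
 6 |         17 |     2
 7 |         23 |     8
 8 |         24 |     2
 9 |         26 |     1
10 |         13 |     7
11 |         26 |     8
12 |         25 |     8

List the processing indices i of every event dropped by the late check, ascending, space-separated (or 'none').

2 4 10

i=0 t=2 v=9: → [2,7); WM=0
i=1 t=11 v=4: → [11,16); WM=9
i=2 t=7 v=4: DROP (t<9-0); WM=9
i=3 t=15 v=8: → [11,20); WM=13
i=4 t=4 v=1: DROP (t<13-0); WM=13
i=5 t=16 v=9: → [11,21); WM=14
i=6 t=17 v=2: → [11,22); WM=15
i=7 t=23 v=8: → [23,28); WM=21
i=8 t=24 v=2: → [23,29); WM=22
i=9 t=26 v=1: → [23,31); WM=24
i=10 t=13 v=7: DROP (t<24-0); WM=24
i=11 t=26 v=8: → [23,31); WM=24
i=12 t=25 v=8: → [23,31); WM=24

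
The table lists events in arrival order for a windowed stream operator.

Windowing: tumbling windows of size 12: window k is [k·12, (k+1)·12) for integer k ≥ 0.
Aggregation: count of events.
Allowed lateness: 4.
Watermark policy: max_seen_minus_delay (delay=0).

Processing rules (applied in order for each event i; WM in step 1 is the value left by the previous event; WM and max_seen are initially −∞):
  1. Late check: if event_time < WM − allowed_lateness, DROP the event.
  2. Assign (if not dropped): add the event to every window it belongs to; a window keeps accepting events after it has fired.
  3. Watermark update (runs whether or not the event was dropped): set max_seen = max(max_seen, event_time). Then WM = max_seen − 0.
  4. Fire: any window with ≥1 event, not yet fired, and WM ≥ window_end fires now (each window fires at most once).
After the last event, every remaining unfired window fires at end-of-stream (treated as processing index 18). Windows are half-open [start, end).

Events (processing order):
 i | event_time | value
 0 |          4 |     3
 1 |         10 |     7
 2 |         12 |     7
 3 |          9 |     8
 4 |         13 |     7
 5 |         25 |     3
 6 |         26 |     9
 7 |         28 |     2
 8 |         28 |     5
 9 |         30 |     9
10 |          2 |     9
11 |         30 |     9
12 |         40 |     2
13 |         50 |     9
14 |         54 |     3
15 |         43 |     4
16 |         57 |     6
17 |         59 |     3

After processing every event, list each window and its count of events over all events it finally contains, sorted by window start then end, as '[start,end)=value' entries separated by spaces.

[0,12)=3 [12,24)=2 [24,36)=6 [36,48)=1 [48,60)=4

i=0 t=4 v=3: → [0,12); WM=4
i=1 t=10 v=7: → [0,12); WM=10
i=2 t=12 v=7: → [12,24); WM=12; [0,12) fires=2
i=3 t=9 v=8: → [0,12); WM=12
i=4 t=13 v=7: → [12,24); WM=13
i=5 t=25 v=3: → [24,36); WM=25; [12,24) fires=2
i=6 t=26 v=9: → [24,36); WM=26
i=7 t=28 v=2: → [24,36); WM=28
i=8 t=28 v=5: → [24,36); WM=28
i=9 t=30 v=9: → [24,36); WM=30
i=10 t=2 v=9: DROP (t<30-4); WM=30
i=11 t=30 v=9: → [24,36); WM=30
i=12 t=40 v=2: → [36,48); WM=40; [24,36) fires=6
i=13 t=50 v=9: → [48,60); WM=50; [36,48) fires=1
i=14 t=54 v=3: → [48,60); WM=54
i=15 t=43 v=4: DROP (t<54-4); WM=54
i=16 t=57 v=6: → [48,60); WM=57
i=17 t=59 v=3: → [48,60); WM=59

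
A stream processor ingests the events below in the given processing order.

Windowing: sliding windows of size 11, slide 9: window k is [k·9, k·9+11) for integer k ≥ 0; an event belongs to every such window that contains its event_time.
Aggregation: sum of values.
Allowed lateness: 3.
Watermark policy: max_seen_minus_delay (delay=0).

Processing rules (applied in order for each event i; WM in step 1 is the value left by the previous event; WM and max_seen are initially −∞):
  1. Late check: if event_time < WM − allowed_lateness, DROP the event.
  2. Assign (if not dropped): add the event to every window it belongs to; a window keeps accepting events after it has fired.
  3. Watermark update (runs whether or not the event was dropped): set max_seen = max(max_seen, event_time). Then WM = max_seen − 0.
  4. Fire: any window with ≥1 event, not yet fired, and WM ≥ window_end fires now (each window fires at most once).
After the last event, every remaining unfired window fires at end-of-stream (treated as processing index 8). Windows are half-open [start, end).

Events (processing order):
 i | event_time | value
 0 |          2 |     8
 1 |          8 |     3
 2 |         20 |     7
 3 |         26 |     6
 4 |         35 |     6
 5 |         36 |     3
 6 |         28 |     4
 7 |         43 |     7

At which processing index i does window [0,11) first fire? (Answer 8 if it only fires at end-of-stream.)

2

i=0 t=2 v=8: → [0,11); WM=2
i=1 t=8 v=3: → [0,11); WM=8
i=2 t=20 v=7: → [18,29); WM=20; [0,11) fires=11
i=3 t=26 v=6: → [18,29); WM=26
i=4 t=35 v=6: → [27,38); WM=35; [18,29) fires=13
i=5 t=36 v=3: → [36,47),[27,38); WM=36
i=6 t=28 v=4: DROP (t<36-3); WM=36
i=7 t=43 v=7: → [36,47); WM=43; [27,38) fires=9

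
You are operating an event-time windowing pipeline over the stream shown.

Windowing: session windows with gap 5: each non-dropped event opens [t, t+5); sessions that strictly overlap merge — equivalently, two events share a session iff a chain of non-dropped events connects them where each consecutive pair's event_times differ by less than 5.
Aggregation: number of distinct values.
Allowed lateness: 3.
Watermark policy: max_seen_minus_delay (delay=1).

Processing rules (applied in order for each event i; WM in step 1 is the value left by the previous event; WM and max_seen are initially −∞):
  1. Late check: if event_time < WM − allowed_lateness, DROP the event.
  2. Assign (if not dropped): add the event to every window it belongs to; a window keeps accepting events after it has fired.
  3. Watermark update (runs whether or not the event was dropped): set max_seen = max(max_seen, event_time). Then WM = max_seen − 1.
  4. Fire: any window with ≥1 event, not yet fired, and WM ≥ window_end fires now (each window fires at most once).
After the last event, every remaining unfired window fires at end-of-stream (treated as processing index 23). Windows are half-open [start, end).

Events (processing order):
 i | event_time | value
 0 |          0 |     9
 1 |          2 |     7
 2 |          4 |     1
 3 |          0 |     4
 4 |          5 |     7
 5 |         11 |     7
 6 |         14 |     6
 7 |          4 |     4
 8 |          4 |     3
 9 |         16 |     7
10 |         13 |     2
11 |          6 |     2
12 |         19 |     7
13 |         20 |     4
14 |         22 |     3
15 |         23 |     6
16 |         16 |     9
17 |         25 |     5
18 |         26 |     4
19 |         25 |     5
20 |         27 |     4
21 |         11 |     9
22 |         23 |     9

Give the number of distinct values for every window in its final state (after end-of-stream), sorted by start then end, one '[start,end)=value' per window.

i=0 t=0 v=9: → [0,5); WM=-1
i=1 t=2 v=7: → [0,7); WM=1
i=2 t=4 v=1: → [0,9); WM=3
i=3 t=0 v=4: → [0,9); WM=3
i=4 t=5 v=7: → [0,10); WM=4
i=5 t=11 v=7: → [11,16); WM=10
i=6 t=14 v=6: → [11,19); WM=13
i=7 t=4 v=4: DROP (t<13-3); WM=13
i=8 t=4 v=3: DROP (t<13-3); WM=13
i=9 t=16 v=7: → [11,21); WM=15
i=10 t=13 v=2: → [11,21); WM=15
i=11 t=6 v=2: DROP (t<15-3); WM=15
i=12 t=19 v=7: → [11,24); WM=18
i=13 t=20 v=4: → [11,25); WM=19
i=14 t=22 v=3: → [11,27); WM=21
i=15 t=23 v=6: → [11,28); WM=22
i=16 t=16 v=9: DROP (t<22-3); WM=22
i=17 t=25 v=5: → [11,30); WM=24
i=18 t=26 v=4: → [11,31); WM=25
i=19 t=25 v=5: → [11,31); WM=25
i=20 t=27 v=4: → [11,32); WM=26
i=21 t=11 v=9: DROP (t<26-3); WM=26
i=22 t=23 v=9: → [11,32); WM=26

[0,10)=4 [11,32)=7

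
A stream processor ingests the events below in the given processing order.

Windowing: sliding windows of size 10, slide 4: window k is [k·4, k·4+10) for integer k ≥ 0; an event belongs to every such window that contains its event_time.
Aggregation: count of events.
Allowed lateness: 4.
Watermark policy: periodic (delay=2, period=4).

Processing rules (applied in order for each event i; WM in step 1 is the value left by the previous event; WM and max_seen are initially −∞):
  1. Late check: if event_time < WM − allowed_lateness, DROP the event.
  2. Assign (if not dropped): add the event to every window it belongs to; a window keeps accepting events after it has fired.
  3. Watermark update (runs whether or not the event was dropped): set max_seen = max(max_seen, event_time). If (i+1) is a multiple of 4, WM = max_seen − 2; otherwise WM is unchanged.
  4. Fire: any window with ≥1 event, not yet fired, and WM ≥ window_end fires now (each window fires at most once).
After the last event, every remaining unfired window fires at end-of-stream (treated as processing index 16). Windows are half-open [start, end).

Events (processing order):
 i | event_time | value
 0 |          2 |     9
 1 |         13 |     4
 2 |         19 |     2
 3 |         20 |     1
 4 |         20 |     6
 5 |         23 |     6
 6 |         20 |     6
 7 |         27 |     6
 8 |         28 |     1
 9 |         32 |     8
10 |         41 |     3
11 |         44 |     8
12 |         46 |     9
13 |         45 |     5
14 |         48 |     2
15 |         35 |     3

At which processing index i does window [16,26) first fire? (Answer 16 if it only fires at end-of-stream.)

i=0 t=2 v=9: → [0,10); WM=−∞
i=1 t=13 v=4: → [12,22),[8,18),[4,14); WM=−∞
i=2 t=19 v=2: → [16,26),[12,22); WM=−∞
i=3 t=20 v=1: → [20,30),[16,26),[12,22); WM=18; [0,10) fires=1 [4,14) fires=1 [8,18) fires=1
i=4 t=20 v=6: → [20,30),[16,26),[12,22); WM=18
i=5 t=23 v=6: → [20,30),[16,26); WM=18
i=6 t=20 v=6: → [20,30),[16,26),[12,22); WM=18
i=7 t=27 v=6: → [24,34),[20,30); WM=25; [12,22) fires=5
i=8 t=28 v=1: → [28,38),[24,34),[20,30); WM=25
i=9 t=32 v=8: → [32,42),[28,38),[24,34); WM=25
i=10 t=41 v=3: → [40,50),[36,46),[32,42); WM=25
i=11 t=44 v=8: → [44,54),[40,50),[36,46); WM=42; [16,26) fires=5 [20,30) fires=6 [24,34) fires=3 [28,38) fires=2 [32,42) fires=2
i=12 t=46 v=9: → [44,54),[40,50); WM=42
i=13 t=45 v=5: → [44,54),[40,50),[36,46); WM=42
i=14 t=48 v=2: → [48,58),[44,54),[40,50); WM=42
i=15 t=35 v=3: DROP (t<42-4); WM=46; [36,46) fires=3

11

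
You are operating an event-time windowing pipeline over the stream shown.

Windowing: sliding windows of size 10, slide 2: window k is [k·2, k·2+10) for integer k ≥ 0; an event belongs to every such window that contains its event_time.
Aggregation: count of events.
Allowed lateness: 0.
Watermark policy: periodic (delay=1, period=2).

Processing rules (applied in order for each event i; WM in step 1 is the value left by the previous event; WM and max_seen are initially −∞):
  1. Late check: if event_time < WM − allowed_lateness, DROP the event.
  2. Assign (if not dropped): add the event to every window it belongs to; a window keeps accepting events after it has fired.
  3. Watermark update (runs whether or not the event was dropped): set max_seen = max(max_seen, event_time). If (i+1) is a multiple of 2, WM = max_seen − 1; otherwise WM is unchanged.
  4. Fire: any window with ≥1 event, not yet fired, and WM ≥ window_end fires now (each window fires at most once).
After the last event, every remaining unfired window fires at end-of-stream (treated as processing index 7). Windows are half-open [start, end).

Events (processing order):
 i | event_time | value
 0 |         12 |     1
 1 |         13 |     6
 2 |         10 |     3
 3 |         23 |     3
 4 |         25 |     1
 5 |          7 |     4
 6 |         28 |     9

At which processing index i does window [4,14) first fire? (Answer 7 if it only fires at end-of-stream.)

i=0 t=12 v=1: → [12,22),[10,20),[8,18),[6,16),[4,14); WM=−∞
i=1 t=13 v=6: → [12,22),[10,20),[8,18),[6,16),[4,14); WM=12
i=2 t=10 v=3: DROP (t<12-0); WM=12
i=3 t=23 v=3: → [22,32),[20,30),[18,28),[16,26),[14,24); WM=22; [4,14) fires=2 [6,16) fires=2 [8,18) fires=2 [10,20) fires=2 [12,22) fires=2
i=4 t=25 v=1: → [24,34),[22,32),[20,30),[18,28),[16,26); WM=22
i=5 t=7 v=4: DROP (t<22-0); WM=24; [14,24) fires=1
i=6 t=28 v=9: → [28,38),[26,36),[24,34),[22,32),[20,30); WM=24

3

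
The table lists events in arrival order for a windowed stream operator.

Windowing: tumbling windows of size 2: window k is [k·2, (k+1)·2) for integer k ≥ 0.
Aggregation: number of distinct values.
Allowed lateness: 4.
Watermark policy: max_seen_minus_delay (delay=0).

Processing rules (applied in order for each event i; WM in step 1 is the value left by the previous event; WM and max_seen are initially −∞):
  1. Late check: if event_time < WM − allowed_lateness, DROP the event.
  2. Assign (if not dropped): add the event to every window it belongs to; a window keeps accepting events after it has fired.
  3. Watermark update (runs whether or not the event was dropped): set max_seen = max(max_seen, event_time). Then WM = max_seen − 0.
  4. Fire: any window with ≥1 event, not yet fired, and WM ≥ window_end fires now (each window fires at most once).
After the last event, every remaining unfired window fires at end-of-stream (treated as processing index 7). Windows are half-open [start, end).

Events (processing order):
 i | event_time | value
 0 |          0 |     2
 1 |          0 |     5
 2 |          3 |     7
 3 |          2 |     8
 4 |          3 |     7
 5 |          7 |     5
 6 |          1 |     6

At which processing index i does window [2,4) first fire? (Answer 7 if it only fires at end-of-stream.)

i=0 t=0 v=2: → [0,2); WM=0
i=1 t=0 v=5: → [0,2); WM=0
i=2 t=3 v=7: → [2,4); WM=3; [0,2) fires=2
i=3 t=2 v=8: → [2,4); WM=3
i=4 t=3 v=7: → [2,4); WM=3
i=5 t=7 v=5: → [6,8); WM=7; [2,4) fires=2
i=6 t=1 v=6: DROP (t<7-4); WM=7

5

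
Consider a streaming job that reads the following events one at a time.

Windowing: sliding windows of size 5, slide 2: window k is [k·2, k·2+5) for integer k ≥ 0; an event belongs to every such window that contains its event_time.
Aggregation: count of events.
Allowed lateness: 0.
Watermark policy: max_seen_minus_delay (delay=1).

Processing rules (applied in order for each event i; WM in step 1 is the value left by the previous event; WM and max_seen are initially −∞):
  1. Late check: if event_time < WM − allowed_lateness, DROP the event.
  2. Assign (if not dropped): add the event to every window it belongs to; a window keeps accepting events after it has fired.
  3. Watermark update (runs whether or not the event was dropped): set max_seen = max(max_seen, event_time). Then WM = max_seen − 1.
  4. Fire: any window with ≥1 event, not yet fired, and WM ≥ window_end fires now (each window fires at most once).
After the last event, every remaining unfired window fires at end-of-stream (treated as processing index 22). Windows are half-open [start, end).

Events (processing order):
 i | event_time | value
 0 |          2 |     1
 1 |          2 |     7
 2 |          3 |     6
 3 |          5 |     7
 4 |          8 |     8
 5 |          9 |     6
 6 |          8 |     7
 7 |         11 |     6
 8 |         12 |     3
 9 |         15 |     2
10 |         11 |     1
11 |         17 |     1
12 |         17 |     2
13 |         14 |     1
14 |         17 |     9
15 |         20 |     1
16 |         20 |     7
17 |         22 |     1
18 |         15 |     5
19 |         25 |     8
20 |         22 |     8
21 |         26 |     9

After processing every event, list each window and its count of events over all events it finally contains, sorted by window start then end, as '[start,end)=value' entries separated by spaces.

[0,5)=3 [2,7)=4 [4,9)=3 [6,11)=3 [8,13)=5 [10,15)=2 [12,17)=2 [14,19)=4 [16,21)=5 [18,23)=3 [20,25)=3 [22,27)=3 [24,29)=2 [26,31)=1

i=0 t=2 v=1: → [2,7),[0,5); WM=1
i=1 t=2 v=7: → [2,7),[0,5); WM=1
i=2 t=3 v=6: → [2,7),[0,5); WM=2
i=3 t=5 v=7: → [4,9),[2,7); WM=4
i=4 t=8 v=8: → [8,13),[6,11),[4,9); WM=7; [0,5) fires=3 [2,7) fires=4
i=5 t=9 v=6: → [8,13),[6,11); WM=8
i=6 t=8 v=7: → [8,13),[6,11),[4,9); WM=8
i=7 t=11 v=6: → [10,15),[8,13); WM=10; [4,9) fires=3
i=8 t=12 v=3: → [12,17),[10,15),[8,13); WM=11; [6,11) fires=3
i=9 t=15 v=2: → [14,19),[12,17); WM=14; [8,13) fires=5
i=10 t=11 v=1: DROP (t<14-0); WM=14
i=11 t=17 v=1: → [16,21),[14,19); WM=16; [10,15) fires=2
i=12 t=17 v=2: → [16,21),[14,19); WM=16
i=13 t=14 v=1: DROP (t<16-0); WM=16
i=14 t=17 v=9: → [16,21),[14,19); WM=16
i=15 t=20 v=1: → [20,25),[18,23),[16,21); WM=19; [12,17) fires=2 [14,19) fires=4
i=16 t=20 v=7: → [20,25),[18,23),[16,21); WM=19
i=17 t=22 v=1: → [22,27),[20,25),[18,23); WM=21; [16,21) fires=5
i=18 t=15 v=5: DROP (t<21-0); WM=21
i=19 t=25 v=8: → [24,29),[22,27); WM=24; [18,23) fires=3
i=20 t=22 v=8: DROP (t<24-0); WM=24
i=21 t=26 v=9: → [26,31),[24,29),[22,27); WM=25; [20,25) fires=3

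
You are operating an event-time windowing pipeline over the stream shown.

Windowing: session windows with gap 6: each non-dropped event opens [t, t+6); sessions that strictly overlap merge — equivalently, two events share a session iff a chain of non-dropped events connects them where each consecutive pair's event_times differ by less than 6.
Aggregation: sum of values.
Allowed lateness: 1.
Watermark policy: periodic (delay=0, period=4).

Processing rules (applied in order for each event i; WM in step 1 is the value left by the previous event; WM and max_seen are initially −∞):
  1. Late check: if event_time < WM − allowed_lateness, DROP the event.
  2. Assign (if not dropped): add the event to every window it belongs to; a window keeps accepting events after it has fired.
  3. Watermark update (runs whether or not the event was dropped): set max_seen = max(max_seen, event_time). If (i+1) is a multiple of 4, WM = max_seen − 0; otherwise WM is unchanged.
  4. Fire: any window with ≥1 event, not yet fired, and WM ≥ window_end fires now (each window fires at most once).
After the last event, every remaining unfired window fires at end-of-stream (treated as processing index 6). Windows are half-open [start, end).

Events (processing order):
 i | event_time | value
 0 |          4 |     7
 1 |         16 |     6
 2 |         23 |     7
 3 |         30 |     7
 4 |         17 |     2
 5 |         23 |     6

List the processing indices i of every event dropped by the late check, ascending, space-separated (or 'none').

4 5

i=0 t=4 v=7: → [4,10); WM=−∞
i=1 t=16 v=6: → [16,22); WM=−∞
i=2 t=23 v=7: → [23,29); WM=−∞
i=3 t=30 v=7: → [30,36); WM=30
i=4 t=17 v=2: DROP (t<30-1); WM=30
i=5 t=23 v=6: DROP (t<30-1); WM=30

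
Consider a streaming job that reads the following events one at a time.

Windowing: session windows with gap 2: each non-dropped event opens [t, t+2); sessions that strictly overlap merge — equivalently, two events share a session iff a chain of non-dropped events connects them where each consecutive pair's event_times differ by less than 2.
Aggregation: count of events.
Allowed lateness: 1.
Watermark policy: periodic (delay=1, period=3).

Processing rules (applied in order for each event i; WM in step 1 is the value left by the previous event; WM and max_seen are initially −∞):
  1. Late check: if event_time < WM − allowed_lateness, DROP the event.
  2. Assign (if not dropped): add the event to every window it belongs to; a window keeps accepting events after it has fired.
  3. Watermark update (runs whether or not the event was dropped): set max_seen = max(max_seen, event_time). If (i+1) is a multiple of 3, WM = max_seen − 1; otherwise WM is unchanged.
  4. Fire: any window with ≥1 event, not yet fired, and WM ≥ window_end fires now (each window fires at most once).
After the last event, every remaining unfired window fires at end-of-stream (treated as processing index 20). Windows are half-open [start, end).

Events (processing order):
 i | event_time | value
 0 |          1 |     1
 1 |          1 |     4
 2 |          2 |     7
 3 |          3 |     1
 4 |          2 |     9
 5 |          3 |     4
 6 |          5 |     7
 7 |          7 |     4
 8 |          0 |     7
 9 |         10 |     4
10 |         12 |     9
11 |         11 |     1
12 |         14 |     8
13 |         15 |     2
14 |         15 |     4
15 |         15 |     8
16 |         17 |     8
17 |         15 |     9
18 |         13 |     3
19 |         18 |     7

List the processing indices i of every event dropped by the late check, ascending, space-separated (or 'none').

i=0 t=1 v=1: → [1,3); WM=−∞
i=1 t=1 v=4: → [1,3); WM=−∞
i=2 t=2 v=7: → [1,4); WM=1
i=3 t=3 v=1: → [1,5); WM=1
i=4 t=2 v=9: → [1,5); WM=1
i=5 t=3 v=4: → [1,5); WM=2
i=6 t=5 v=7: → [5,7); WM=2
i=7 t=7 v=4: → [7,9); WM=2
i=8 t=0 v=7: DROP (t<2-1); WM=6
i=9 t=10 v=4: → [10,12); WM=6
i=10 t=12 v=9: → [12,14); WM=6
i=11 t=11 v=1: → [10,14); WM=11
i=12 t=14 v=8: → [14,16); WM=11
i=13 t=15 v=2: → [14,17); WM=11
i=14 t=15 v=4: → [14,17); WM=14
i=15 t=15 v=8: → [14,17); WM=14
i=16 t=17 v=8: → [17,19); WM=14
i=17 t=15 v=9: → [14,17); WM=16
i=18 t=13 v=3: DROP (t<16-1); WM=16
i=19 t=18 v=7: → [17,20); WM=16

8 18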